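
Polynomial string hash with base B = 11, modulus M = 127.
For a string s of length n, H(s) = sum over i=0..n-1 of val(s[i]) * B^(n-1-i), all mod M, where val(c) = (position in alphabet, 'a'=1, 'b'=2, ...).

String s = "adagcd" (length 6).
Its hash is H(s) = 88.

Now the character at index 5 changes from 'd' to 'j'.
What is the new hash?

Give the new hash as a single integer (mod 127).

val('d') = 4, val('j') = 10
Position k = 5, exponent = n-1-k = 0
B^0 mod M = 11^0 mod 127 = 1
Delta = (10 - 4) * 1 mod 127 = 6
New hash = (88 + 6) mod 127 = 94

Answer: 94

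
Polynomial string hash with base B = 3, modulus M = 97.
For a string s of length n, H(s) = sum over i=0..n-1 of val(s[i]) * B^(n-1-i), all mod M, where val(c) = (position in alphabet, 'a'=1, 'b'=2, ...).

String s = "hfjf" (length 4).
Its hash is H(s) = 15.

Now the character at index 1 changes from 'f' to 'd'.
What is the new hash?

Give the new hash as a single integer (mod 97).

val('f') = 6, val('d') = 4
Position k = 1, exponent = n-1-k = 2
B^2 mod M = 3^2 mod 97 = 9
Delta = (4 - 6) * 9 mod 97 = 79
New hash = (15 + 79) mod 97 = 94

Answer: 94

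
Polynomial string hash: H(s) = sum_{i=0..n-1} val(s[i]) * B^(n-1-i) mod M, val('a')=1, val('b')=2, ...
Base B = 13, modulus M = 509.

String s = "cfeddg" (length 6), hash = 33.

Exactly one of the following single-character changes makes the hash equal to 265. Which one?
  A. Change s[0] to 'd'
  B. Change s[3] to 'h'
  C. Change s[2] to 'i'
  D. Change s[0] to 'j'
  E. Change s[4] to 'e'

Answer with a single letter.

Option A: s[0]='c'->'d', delta=(4-3)*13^5 mod 509 = 232, hash=33+232 mod 509 = 265 <-- target
Option B: s[3]='d'->'h', delta=(8-4)*13^2 mod 509 = 167, hash=33+167 mod 509 = 200
Option C: s[2]='e'->'i', delta=(9-5)*13^3 mod 509 = 135, hash=33+135 mod 509 = 168
Option D: s[0]='c'->'j', delta=(10-3)*13^5 mod 509 = 97, hash=33+97 mod 509 = 130
Option E: s[4]='d'->'e', delta=(5-4)*13^1 mod 509 = 13, hash=33+13 mod 509 = 46

Answer: A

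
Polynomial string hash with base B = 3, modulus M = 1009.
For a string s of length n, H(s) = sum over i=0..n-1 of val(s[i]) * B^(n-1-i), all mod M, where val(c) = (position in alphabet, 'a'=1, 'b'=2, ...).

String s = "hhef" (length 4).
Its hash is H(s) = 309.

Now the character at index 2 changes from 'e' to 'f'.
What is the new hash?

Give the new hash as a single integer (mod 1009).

val('e') = 5, val('f') = 6
Position k = 2, exponent = n-1-k = 1
B^1 mod M = 3^1 mod 1009 = 3
Delta = (6 - 5) * 3 mod 1009 = 3
New hash = (309 + 3) mod 1009 = 312

Answer: 312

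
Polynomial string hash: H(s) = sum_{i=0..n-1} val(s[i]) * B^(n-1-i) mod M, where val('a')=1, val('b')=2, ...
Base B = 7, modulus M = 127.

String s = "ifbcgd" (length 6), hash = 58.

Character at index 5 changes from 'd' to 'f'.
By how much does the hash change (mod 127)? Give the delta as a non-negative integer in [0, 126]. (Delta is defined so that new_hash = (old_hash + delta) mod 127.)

Delta formula: (val(new) - val(old)) * B^(n-1-k) mod M
  val('f') - val('d') = 6 - 4 = 2
  B^(n-1-k) = 7^0 mod 127 = 1
  Delta = 2 * 1 mod 127 = 2

Answer: 2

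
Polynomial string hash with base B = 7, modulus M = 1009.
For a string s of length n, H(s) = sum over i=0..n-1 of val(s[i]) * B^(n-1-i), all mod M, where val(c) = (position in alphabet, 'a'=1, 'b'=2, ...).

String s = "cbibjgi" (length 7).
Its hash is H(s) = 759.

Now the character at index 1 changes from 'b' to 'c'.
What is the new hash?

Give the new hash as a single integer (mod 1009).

Answer: 413

Derivation:
val('b') = 2, val('c') = 3
Position k = 1, exponent = n-1-k = 5
B^5 mod M = 7^5 mod 1009 = 663
Delta = (3 - 2) * 663 mod 1009 = 663
New hash = (759 + 663) mod 1009 = 413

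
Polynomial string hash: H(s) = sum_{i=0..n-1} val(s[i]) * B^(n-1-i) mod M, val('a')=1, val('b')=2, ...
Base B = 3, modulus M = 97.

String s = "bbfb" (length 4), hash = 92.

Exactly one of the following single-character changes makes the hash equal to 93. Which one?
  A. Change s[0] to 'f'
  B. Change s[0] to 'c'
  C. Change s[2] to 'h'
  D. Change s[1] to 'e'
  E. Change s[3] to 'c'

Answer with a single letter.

Option A: s[0]='b'->'f', delta=(6-2)*3^3 mod 97 = 11, hash=92+11 mod 97 = 6
Option B: s[0]='b'->'c', delta=(3-2)*3^3 mod 97 = 27, hash=92+27 mod 97 = 22
Option C: s[2]='f'->'h', delta=(8-6)*3^1 mod 97 = 6, hash=92+6 mod 97 = 1
Option D: s[1]='b'->'e', delta=(5-2)*3^2 mod 97 = 27, hash=92+27 mod 97 = 22
Option E: s[3]='b'->'c', delta=(3-2)*3^0 mod 97 = 1, hash=92+1 mod 97 = 93 <-- target

Answer: E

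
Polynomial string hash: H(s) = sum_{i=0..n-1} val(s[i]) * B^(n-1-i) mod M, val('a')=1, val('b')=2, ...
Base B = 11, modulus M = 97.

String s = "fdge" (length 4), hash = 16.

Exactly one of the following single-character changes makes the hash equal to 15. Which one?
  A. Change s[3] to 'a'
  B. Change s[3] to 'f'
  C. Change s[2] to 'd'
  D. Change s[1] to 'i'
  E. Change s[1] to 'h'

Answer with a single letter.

Option A: s[3]='e'->'a', delta=(1-5)*11^0 mod 97 = 93, hash=16+93 mod 97 = 12
Option B: s[3]='e'->'f', delta=(6-5)*11^0 mod 97 = 1, hash=16+1 mod 97 = 17
Option C: s[2]='g'->'d', delta=(4-7)*11^1 mod 97 = 64, hash=16+64 mod 97 = 80
Option D: s[1]='d'->'i', delta=(9-4)*11^2 mod 97 = 23, hash=16+23 mod 97 = 39
Option E: s[1]='d'->'h', delta=(8-4)*11^2 mod 97 = 96, hash=16+96 mod 97 = 15 <-- target

Answer: E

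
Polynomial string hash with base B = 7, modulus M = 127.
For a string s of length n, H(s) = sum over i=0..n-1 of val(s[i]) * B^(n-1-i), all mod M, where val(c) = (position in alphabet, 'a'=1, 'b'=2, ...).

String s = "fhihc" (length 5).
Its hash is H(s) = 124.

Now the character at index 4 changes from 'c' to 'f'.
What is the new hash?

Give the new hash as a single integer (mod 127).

Answer: 0

Derivation:
val('c') = 3, val('f') = 6
Position k = 4, exponent = n-1-k = 0
B^0 mod M = 7^0 mod 127 = 1
Delta = (6 - 3) * 1 mod 127 = 3
New hash = (124 + 3) mod 127 = 0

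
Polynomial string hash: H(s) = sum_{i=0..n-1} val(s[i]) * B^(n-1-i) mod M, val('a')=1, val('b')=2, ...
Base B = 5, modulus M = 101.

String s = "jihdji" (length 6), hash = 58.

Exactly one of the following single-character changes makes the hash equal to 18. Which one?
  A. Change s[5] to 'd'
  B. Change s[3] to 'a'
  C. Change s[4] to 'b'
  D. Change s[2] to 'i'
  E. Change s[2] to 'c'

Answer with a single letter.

Answer: C

Derivation:
Option A: s[5]='i'->'d', delta=(4-9)*5^0 mod 101 = 96, hash=58+96 mod 101 = 53
Option B: s[3]='d'->'a', delta=(1-4)*5^2 mod 101 = 26, hash=58+26 mod 101 = 84
Option C: s[4]='j'->'b', delta=(2-10)*5^1 mod 101 = 61, hash=58+61 mod 101 = 18 <-- target
Option D: s[2]='h'->'i', delta=(9-8)*5^3 mod 101 = 24, hash=58+24 mod 101 = 82
Option E: s[2]='h'->'c', delta=(3-8)*5^3 mod 101 = 82, hash=58+82 mod 101 = 39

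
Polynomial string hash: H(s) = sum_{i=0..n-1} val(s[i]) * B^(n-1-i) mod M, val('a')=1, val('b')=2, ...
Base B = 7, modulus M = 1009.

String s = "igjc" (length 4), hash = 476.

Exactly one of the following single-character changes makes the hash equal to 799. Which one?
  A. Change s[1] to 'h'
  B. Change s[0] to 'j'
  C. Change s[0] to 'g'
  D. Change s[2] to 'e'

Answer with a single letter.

Answer: C

Derivation:
Option A: s[1]='g'->'h', delta=(8-7)*7^2 mod 1009 = 49, hash=476+49 mod 1009 = 525
Option B: s[0]='i'->'j', delta=(10-9)*7^3 mod 1009 = 343, hash=476+343 mod 1009 = 819
Option C: s[0]='i'->'g', delta=(7-9)*7^3 mod 1009 = 323, hash=476+323 mod 1009 = 799 <-- target
Option D: s[2]='j'->'e', delta=(5-10)*7^1 mod 1009 = 974, hash=476+974 mod 1009 = 441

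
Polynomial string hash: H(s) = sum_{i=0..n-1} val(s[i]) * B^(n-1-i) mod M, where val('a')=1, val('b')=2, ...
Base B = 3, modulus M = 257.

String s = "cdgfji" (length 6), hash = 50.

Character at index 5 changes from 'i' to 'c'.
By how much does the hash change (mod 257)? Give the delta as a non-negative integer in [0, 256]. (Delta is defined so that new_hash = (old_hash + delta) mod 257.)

Delta formula: (val(new) - val(old)) * B^(n-1-k) mod M
  val('c') - val('i') = 3 - 9 = -6
  B^(n-1-k) = 3^0 mod 257 = 1
  Delta = -6 * 1 mod 257 = 251

Answer: 251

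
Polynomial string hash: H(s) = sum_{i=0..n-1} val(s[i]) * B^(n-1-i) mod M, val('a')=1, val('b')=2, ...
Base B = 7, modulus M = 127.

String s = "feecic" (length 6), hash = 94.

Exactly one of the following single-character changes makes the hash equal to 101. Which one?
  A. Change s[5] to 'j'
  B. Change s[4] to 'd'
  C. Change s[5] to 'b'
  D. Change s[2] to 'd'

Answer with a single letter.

Option A: s[5]='c'->'j', delta=(10-3)*7^0 mod 127 = 7, hash=94+7 mod 127 = 101 <-- target
Option B: s[4]='i'->'d', delta=(4-9)*7^1 mod 127 = 92, hash=94+92 mod 127 = 59
Option C: s[5]='c'->'b', delta=(2-3)*7^0 mod 127 = 126, hash=94+126 mod 127 = 93
Option D: s[2]='e'->'d', delta=(4-5)*7^3 mod 127 = 38, hash=94+38 mod 127 = 5

Answer: A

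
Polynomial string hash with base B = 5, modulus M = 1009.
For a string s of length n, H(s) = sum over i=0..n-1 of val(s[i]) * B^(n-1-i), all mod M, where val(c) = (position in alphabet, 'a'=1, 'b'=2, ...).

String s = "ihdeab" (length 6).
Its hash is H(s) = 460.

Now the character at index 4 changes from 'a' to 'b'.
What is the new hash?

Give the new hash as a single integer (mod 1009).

Answer: 465

Derivation:
val('a') = 1, val('b') = 2
Position k = 4, exponent = n-1-k = 1
B^1 mod M = 5^1 mod 1009 = 5
Delta = (2 - 1) * 5 mod 1009 = 5
New hash = (460 + 5) mod 1009 = 465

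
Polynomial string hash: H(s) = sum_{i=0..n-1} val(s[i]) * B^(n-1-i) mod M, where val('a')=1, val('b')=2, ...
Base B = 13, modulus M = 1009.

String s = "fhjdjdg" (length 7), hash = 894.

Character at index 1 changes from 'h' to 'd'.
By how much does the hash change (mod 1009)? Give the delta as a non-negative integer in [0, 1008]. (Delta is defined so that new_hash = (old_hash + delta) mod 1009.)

Delta formula: (val(new) - val(old)) * B^(n-1-k) mod M
  val('d') - val('h') = 4 - 8 = -4
  B^(n-1-k) = 13^5 mod 1009 = 990
  Delta = -4 * 990 mod 1009 = 76

Answer: 76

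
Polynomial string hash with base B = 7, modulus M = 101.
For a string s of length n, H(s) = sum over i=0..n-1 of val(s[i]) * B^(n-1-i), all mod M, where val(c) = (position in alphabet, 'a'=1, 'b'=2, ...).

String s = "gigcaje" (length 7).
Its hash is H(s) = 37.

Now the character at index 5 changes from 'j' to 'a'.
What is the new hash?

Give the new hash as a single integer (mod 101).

Answer: 75

Derivation:
val('j') = 10, val('a') = 1
Position k = 5, exponent = n-1-k = 1
B^1 mod M = 7^1 mod 101 = 7
Delta = (1 - 10) * 7 mod 101 = 38
New hash = (37 + 38) mod 101 = 75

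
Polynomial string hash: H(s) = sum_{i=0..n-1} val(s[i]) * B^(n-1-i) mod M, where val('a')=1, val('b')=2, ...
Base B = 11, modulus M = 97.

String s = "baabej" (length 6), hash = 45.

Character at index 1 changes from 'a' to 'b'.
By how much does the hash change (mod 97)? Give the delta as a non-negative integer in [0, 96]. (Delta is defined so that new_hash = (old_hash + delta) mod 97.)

Delta formula: (val(new) - val(old)) * B^(n-1-k) mod M
  val('b') - val('a') = 2 - 1 = 1
  B^(n-1-k) = 11^4 mod 97 = 91
  Delta = 1 * 91 mod 97 = 91

Answer: 91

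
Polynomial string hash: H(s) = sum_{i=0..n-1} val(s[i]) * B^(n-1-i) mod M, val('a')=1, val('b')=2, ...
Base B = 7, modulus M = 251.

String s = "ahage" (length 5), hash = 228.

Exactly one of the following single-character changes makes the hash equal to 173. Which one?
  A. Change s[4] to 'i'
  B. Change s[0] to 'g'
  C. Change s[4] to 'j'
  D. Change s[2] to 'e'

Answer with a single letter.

Answer: D

Derivation:
Option A: s[4]='e'->'i', delta=(9-5)*7^0 mod 251 = 4, hash=228+4 mod 251 = 232
Option B: s[0]='a'->'g', delta=(7-1)*7^4 mod 251 = 99, hash=228+99 mod 251 = 76
Option C: s[4]='e'->'j', delta=(10-5)*7^0 mod 251 = 5, hash=228+5 mod 251 = 233
Option D: s[2]='a'->'e', delta=(5-1)*7^2 mod 251 = 196, hash=228+196 mod 251 = 173 <-- target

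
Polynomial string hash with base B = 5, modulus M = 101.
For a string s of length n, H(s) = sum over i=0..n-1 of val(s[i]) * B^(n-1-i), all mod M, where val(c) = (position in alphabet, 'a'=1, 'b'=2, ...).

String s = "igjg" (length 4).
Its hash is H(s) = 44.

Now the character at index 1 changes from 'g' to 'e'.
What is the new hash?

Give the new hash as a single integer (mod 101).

Answer: 95

Derivation:
val('g') = 7, val('e') = 5
Position k = 1, exponent = n-1-k = 2
B^2 mod M = 5^2 mod 101 = 25
Delta = (5 - 7) * 25 mod 101 = 51
New hash = (44 + 51) mod 101 = 95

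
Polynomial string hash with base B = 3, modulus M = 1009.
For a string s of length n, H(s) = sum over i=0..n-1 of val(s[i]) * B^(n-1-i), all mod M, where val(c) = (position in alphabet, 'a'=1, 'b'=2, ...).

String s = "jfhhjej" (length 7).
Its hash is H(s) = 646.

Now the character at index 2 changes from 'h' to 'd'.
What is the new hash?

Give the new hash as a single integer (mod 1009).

val('h') = 8, val('d') = 4
Position k = 2, exponent = n-1-k = 4
B^4 mod M = 3^4 mod 1009 = 81
Delta = (4 - 8) * 81 mod 1009 = 685
New hash = (646 + 685) mod 1009 = 322

Answer: 322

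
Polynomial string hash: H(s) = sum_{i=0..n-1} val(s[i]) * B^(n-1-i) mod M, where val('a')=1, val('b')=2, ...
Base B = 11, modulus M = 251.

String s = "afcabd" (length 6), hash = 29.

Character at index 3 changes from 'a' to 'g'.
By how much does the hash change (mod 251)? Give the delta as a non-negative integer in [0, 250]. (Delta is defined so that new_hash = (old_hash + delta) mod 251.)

Delta formula: (val(new) - val(old)) * B^(n-1-k) mod M
  val('g') - val('a') = 7 - 1 = 6
  B^(n-1-k) = 11^2 mod 251 = 121
  Delta = 6 * 121 mod 251 = 224

Answer: 224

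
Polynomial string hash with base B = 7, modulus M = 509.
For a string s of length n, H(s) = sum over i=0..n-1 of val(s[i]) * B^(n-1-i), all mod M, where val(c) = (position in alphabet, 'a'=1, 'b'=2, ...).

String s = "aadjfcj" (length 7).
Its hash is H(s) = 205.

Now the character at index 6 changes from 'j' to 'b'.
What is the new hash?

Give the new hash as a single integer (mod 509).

Answer: 197

Derivation:
val('j') = 10, val('b') = 2
Position k = 6, exponent = n-1-k = 0
B^0 mod M = 7^0 mod 509 = 1
Delta = (2 - 10) * 1 mod 509 = 501
New hash = (205 + 501) mod 509 = 197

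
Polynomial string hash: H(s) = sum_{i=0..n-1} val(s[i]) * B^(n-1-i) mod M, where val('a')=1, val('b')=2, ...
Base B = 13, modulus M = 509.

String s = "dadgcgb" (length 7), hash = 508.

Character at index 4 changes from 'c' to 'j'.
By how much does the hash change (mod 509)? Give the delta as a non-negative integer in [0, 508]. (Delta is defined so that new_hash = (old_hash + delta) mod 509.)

Delta formula: (val(new) - val(old)) * B^(n-1-k) mod M
  val('j') - val('c') = 10 - 3 = 7
  B^(n-1-k) = 13^2 mod 509 = 169
  Delta = 7 * 169 mod 509 = 165

Answer: 165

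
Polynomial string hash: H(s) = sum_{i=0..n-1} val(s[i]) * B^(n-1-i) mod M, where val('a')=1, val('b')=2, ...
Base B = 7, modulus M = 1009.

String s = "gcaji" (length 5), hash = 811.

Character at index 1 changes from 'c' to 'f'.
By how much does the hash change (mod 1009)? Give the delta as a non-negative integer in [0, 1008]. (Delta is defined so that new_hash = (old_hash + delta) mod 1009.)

Answer: 20

Derivation:
Delta formula: (val(new) - val(old)) * B^(n-1-k) mod M
  val('f') - val('c') = 6 - 3 = 3
  B^(n-1-k) = 7^3 mod 1009 = 343
  Delta = 3 * 343 mod 1009 = 20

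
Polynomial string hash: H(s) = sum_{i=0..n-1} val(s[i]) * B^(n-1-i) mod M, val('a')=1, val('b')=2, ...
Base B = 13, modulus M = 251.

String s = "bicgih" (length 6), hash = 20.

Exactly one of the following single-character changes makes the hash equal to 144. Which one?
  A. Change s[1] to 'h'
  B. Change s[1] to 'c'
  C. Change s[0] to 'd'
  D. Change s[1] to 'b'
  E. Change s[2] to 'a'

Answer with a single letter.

Answer: E

Derivation:
Option A: s[1]='i'->'h', delta=(8-9)*13^4 mod 251 = 53, hash=20+53 mod 251 = 73
Option B: s[1]='i'->'c', delta=(3-9)*13^4 mod 251 = 67, hash=20+67 mod 251 = 87
Option C: s[0]='b'->'d', delta=(4-2)*13^5 mod 251 = 128, hash=20+128 mod 251 = 148
Option D: s[1]='i'->'b', delta=(2-9)*13^4 mod 251 = 120, hash=20+120 mod 251 = 140
Option E: s[2]='c'->'a', delta=(1-3)*13^3 mod 251 = 124, hash=20+124 mod 251 = 144 <-- target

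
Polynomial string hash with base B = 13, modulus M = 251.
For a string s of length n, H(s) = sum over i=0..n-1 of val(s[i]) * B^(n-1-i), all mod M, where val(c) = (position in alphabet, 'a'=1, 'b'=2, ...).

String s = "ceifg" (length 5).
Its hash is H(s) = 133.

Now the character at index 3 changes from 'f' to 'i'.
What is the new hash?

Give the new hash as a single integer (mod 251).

val('f') = 6, val('i') = 9
Position k = 3, exponent = n-1-k = 1
B^1 mod M = 13^1 mod 251 = 13
Delta = (9 - 6) * 13 mod 251 = 39
New hash = (133 + 39) mod 251 = 172

Answer: 172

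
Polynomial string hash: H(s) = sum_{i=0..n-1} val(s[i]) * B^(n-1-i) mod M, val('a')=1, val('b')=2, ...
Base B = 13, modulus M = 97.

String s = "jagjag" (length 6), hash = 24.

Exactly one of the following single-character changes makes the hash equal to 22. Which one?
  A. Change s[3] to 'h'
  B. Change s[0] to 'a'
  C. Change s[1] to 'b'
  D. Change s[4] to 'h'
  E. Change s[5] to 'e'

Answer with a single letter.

Answer: E

Derivation:
Option A: s[3]='j'->'h', delta=(8-10)*13^2 mod 97 = 50, hash=24+50 mod 97 = 74
Option B: s[0]='j'->'a', delta=(1-10)*13^5 mod 97 = 13, hash=24+13 mod 97 = 37
Option C: s[1]='a'->'b', delta=(2-1)*13^4 mod 97 = 43, hash=24+43 mod 97 = 67
Option D: s[4]='a'->'h', delta=(8-1)*13^1 mod 97 = 91, hash=24+91 mod 97 = 18
Option E: s[5]='g'->'e', delta=(5-7)*13^0 mod 97 = 95, hash=24+95 mod 97 = 22 <-- target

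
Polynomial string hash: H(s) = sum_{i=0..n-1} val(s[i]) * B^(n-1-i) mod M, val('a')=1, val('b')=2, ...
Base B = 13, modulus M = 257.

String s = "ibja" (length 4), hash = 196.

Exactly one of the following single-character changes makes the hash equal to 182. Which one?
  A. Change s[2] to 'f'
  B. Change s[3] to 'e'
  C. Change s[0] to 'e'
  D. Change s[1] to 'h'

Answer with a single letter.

Answer: D

Derivation:
Option A: s[2]='j'->'f', delta=(6-10)*13^1 mod 257 = 205, hash=196+205 mod 257 = 144
Option B: s[3]='a'->'e', delta=(5-1)*13^0 mod 257 = 4, hash=196+4 mod 257 = 200
Option C: s[0]='i'->'e', delta=(5-9)*13^3 mod 257 = 207, hash=196+207 mod 257 = 146
Option D: s[1]='b'->'h', delta=(8-2)*13^2 mod 257 = 243, hash=196+243 mod 257 = 182 <-- target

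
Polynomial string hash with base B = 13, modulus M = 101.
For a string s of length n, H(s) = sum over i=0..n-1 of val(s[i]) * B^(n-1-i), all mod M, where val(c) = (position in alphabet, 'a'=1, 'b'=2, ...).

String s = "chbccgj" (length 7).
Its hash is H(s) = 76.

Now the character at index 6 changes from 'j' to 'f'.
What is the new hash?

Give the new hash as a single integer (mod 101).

val('j') = 10, val('f') = 6
Position k = 6, exponent = n-1-k = 0
B^0 mod M = 13^0 mod 101 = 1
Delta = (6 - 10) * 1 mod 101 = 97
New hash = (76 + 97) mod 101 = 72

Answer: 72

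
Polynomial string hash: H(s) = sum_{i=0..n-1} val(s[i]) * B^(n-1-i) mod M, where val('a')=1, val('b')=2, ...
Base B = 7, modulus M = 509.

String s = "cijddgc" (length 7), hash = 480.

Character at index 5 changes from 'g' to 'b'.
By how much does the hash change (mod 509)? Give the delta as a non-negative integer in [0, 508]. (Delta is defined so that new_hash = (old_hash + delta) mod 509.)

Delta formula: (val(new) - val(old)) * B^(n-1-k) mod M
  val('b') - val('g') = 2 - 7 = -5
  B^(n-1-k) = 7^1 mod 509 = 7
  Delta = -5 * 7 mod 509 = 474

Answer: 474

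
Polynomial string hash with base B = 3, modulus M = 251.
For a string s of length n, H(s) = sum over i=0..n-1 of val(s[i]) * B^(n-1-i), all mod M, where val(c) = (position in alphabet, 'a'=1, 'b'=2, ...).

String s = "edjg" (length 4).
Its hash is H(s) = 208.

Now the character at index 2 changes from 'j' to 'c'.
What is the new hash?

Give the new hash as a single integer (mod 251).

val('j') = 10, val('c') = 3
Position k = 2, exponent = n-1-k = 1
B^1 mod M = 3^1 mod 251 = 3
Delta = (3 - 10) * 3 mod 251 = 230
New hash = (208 + 230) mod 251 = 187

Answer: 187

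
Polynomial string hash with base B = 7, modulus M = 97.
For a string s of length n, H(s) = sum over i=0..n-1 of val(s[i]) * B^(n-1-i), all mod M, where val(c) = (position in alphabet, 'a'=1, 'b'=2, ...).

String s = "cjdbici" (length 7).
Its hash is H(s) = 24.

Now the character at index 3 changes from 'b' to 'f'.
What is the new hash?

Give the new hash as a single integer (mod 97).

Answer: 38

Derivation:
val('b') = 2, val('f') = 6
Position k = 3, exponent = n-1-k = 3
B^3 mod M = 7^3 mod 97 = 52
Delta = (6 - 2) * 52 mod 97 = 14
New hash = (24 + 14) mod 97 = 38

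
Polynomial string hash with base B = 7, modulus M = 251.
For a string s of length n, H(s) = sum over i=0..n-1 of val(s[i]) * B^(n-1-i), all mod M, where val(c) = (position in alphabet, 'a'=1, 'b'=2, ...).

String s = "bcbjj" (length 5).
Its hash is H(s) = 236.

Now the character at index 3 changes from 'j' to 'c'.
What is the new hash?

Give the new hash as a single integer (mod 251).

val('j') = 10, val('c') = 3
Position k = 3, exponent = n-1-k = 1
B^1 mod M = 7^1 mod 251 = 7
Delta = (3 - 10) * 7 mod 251 = 202
New hash = (236 + 202) mod 251 = 187

Answer: 187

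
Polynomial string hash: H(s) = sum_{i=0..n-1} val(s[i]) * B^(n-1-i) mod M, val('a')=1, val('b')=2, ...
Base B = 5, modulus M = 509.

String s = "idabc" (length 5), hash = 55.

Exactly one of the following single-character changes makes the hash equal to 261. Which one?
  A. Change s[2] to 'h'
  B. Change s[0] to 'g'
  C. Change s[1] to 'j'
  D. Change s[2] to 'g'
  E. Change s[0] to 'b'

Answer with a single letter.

Answer: E

Derivation:
Option A: s[2]='a'->'h', delta=(8-1)*5^2 mod 509 = 175, hash=55+175 mod 509 = 230
Option B: s[0]='i'->'g', delta=(7-9)*5^4 mod 509 = 277, hash=55+277 mod 509 = 332
Option C: s[1]='d'->'j', delta=(10-4)*5^3 mod 509 = 241, hash=55+241 mod 509 = 296
Option D: s[2]='a'->'g', delta=(7-1)*5^2 mod 509 = 150, hash=55+150 mod 509 = 205
Option E: s[0]='i'->'b', delta=(2-9)*5^4 mod 509 = 206, hash=55+206 mod 509 = 261 <-- target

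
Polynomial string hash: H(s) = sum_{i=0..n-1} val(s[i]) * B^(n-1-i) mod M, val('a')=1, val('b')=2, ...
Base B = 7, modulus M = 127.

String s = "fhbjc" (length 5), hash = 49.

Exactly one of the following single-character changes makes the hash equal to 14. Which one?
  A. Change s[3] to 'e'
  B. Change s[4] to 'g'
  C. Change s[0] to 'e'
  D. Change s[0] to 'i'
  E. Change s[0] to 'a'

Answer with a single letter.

Answer: A

Derivation:
Option A: s[3]='j'->'e', delta=(5-10)*7^1 mod 127 = 92, hash=49+92 mod 127 = 14 <-- target
Option B: s[4]='c'->'g', delta=(7-3)*7^0 mod 127 = 4, hash=49+4 mod 127 = 53
Option C: s[0]='f'->'e', delta=(5-6)*7^4 mod 127 = 12, hash=49+12 mod 127 = 61
Option D: s[0]='f'->'i', delta=(9-6)*7^4 mod 127 = 91, hash=49+91 mod 127 = 13
Option E: s[0]='f'->'a', delta=(1-6)*7^4 mod 127 = 60, hash=49+60 mod 127 = 109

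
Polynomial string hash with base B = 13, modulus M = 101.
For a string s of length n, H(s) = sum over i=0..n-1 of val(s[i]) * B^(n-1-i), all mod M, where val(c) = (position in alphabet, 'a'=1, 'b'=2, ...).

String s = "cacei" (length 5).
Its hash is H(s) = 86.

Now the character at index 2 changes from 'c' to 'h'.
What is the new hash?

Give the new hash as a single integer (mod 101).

Answer: 22

Derivation:
val('c') = 3, val('h') = 8
Position k = 2, exponent = n-1-k = 2
B^2 mod M = 13^2 mod 101 = 68
Delta = (8 - 3) * 68 mod 101 = 37
New hash = (86 + 37) mod 101 = 22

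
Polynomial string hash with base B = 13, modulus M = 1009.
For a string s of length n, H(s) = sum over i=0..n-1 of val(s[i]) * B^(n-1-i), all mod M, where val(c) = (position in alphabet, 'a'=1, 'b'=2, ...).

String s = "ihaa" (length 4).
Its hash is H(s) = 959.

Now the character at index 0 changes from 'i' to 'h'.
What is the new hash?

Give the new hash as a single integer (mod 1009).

val('i') = 9, val('h') = 8
Position k = 0, exponent = n-1-k = 3
B^3 mod M = 13^3 mod 1009 = 179
Delta = (8 - 9) * 179 mod 1009 = 830
New hash = (959 + 830) mod 1009 = 780

Answer: 780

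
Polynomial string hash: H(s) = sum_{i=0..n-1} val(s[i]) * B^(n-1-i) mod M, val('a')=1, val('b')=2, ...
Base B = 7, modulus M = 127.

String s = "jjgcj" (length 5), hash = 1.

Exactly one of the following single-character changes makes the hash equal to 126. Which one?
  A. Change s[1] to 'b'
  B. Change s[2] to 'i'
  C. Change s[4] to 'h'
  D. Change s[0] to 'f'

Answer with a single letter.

Answer: C

Derivation:
Option A: s[1]='j'->'b', delta=(2-10)*7^3 mod 127 = 50, hash=1+50 mod 127 = 51
Option B: s[2]='g'->'i', delta=(9-7)*7^2 mod 127 = 98, hash=1+98 mod 127 = 99
Option C: s[4]='j'->'h', delta=(8-10)*7^0 mod 127 = 125, hash=1+125 mod 127 = 126 <-- target
Option D: s[0]='j'->'f', delta=(6-10)*7^4 mod 127 = 48, hash=1+48 mod 127 = 49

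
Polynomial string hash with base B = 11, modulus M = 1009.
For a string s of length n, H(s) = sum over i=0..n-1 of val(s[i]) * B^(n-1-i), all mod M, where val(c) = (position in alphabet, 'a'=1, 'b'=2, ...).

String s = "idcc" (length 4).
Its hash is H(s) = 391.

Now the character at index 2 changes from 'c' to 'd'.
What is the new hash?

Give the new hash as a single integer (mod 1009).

val('c') = 3, val('d') = 4
Position k = 2, exponent = n-1-k = 1
B^1 mod M = 11^1 mod 1009 = 11
Delta = (4 - 3) * 11 mod 1009 = 11
New hash = (391 + 11) mod 1009 = 402

Answer: 402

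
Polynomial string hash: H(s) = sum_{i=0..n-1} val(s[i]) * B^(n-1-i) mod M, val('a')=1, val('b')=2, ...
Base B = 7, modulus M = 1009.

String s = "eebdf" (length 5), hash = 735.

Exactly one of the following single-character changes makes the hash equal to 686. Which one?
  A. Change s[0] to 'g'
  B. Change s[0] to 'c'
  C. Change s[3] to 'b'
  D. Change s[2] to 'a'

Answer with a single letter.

Answer: D

Derivation:
Option A: s[0]='e'->'g', delta=(7-5)*7^4 mod 1009 = 766, hash=735+766 mod 1009 = 492
Option B: s[0]='e'->'c', delta=(3-5)*7^4 mod 1009 = 243, hash=735+243 mod 1009 = 978
Option C: s[3]='d'->'b', delta=(2-4)*7^1 mod 1009 = 995, hash=735+995 mod 1009 = 721
Option D: s[2]='b'->'a', delta=(1-2)*7^2 mod 1009 = 960, hash=735+960 mod 1009 = 686 <-- target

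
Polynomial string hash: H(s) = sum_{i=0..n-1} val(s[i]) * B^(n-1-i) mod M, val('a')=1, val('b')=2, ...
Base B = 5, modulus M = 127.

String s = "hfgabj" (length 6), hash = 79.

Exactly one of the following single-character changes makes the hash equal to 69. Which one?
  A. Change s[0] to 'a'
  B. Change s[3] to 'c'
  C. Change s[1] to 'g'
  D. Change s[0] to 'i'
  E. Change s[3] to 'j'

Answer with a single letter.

Option A: s[0]='h'->'a', delta=(1-8)*5^5 mod 127 = 96, hash=79+96 mod 127 = 48
Option B: s[3]='a'->'c', delta=(3-1)*5^2 mod 127 = 50, hash=79+50 mod 127 = 2
Option C: s[1]='f'->'g', delta=(7-6)*5^4 mod 127 = 117, hash=79+117 mod 127 = 69 <-- target
Option D: s[0]='h'->'i', delta=(9-8)*5^5 mod 127 = 77, hash=79+77 mod 127 = 29
Option E: s[3]='a'->'j', delta=(10-1)*5^2 mod 127 = 98, hash=79+98 mod 127 = 50

Answer: C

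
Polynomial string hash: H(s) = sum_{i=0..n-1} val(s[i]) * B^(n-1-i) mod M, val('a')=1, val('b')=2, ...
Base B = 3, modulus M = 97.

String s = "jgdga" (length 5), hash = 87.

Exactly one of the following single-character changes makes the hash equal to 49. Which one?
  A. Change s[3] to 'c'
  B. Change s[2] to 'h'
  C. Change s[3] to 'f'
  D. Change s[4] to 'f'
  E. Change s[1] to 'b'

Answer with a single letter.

Option A: s[3]='g'->'c', delta=(3-7)*3^1 mod 97 = 85, hash=87+85 mod 97 = 75
Option B: s[2]='d'->'h', delta=(8-4)*3^2 mod 97 = 36, hash=87+36 mod 97 = 26
Option C: s[3]='g'->'f', delta=(6-7)*3^1 mod 97 = 94, hash=87+94 mod 97 = 84
Option D: s[4]='a'->'f', delta=(6-1)*3^0 mod 97 = 5, hash=87+5 mod 97 = 92
Option E: s[1]='g'->'b', delta=(2-7)*3^3 mod 97 = 59, hash=87+59 mod 97 = 49 <-- target

Answer: E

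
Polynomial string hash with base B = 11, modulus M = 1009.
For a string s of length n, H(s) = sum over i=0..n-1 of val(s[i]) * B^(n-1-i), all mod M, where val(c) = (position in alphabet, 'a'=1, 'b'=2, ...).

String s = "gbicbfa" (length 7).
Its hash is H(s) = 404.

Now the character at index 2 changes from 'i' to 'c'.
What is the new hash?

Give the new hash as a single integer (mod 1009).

Answer: 341

Derivation:
val('i') = 9, val('c') = 3
Position k = 2, exponent = n-1-k = 4
B^4 mod M = 11^4 mod 1009 = 515
Delta = (3 - 9) * 515 mod 1009 = 946
New hash = (404 + 946) mod 1009 = 341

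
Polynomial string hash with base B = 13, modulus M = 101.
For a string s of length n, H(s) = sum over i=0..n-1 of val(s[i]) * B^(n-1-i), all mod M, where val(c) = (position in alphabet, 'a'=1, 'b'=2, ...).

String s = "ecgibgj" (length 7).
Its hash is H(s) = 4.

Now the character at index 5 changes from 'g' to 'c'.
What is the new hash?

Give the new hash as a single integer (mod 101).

Answer: 53

Derivation:
val('g') = 7, val('c') = 3
Position k = 5, exponent = n-1-k = 1
B^1 mod M = 13^1 mod 101 = 13
Delta = (3 - 7) * 13 mod 101 = 49
New hash = (4 + 49) mod 101 = 53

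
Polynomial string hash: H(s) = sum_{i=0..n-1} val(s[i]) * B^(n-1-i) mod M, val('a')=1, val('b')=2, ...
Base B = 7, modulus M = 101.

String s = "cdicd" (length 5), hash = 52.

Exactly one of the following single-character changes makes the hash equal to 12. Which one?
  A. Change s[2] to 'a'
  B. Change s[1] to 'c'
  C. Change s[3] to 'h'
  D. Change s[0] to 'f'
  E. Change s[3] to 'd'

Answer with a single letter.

Option A: s[2]='i'->'a', delta=(1-9)*7^2 mod 101 = 12, hash=52+12 mod 101 = 64
Option B: s[1]='d'->'c', delta=(3-4)*7^3 mod 101 = 61, hash=52+61 mod 101 = 12 <-- target
Option C: s[3]='c'->'h', delta=(8-3)*7^1 mod 101 = 35, hash=52+35 mod 101 = 87
Option D: s[0]='c'->'f', delta=(6-3)*7^4 mod 101 = 32, hash=52+32 mod 101 = 84
Option E: s[3]='c'->'d', delta=(4-3)*7^1 mod 101 = 7, hash=52+7 mod 101 = 59

Answer: B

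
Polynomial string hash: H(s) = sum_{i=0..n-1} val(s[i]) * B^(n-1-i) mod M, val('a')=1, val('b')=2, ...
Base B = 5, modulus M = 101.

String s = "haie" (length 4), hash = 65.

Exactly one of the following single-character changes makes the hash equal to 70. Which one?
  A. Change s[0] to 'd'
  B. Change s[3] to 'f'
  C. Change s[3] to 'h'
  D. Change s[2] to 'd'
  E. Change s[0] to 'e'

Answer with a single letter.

Answer: A

Derivation:
Option A: s[0]='h'->'d', delta=(4-8)*5^3 mod 101 = 5, hash=65+5 mod 101 = 70 <-- target
Option B: s[3]='e'->'f', delta=(6-5)*5^0 mod 101 = 1, hash=65+1 mod 101 = 66
Option C: s[3]='e'->'h', delta=(8-5)*5^0 mod 101 = 3, hash=65+3 mod 101 = 68
Option D: s[2]='i'->'d', delta=(4-9)*5^1 mod 101 = 76, hash=65+76 mod 101 = 40
Option E: s[0]='h'->'e', delta=(5-8)*5^3 mod 101 = 29, hash=65+29 mod 101 = 94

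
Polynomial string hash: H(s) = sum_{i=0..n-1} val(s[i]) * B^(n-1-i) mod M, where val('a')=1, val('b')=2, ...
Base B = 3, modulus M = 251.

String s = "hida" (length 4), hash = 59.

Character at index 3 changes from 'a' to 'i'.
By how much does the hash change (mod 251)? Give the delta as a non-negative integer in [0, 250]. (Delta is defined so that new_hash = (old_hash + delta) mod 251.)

Answer: 8

Derivation:
Delta formula: (val(new) - val(old)) * B^(n-1-k) mod M
  val('i') - val('a') = 9 - 1 = 8
  B^(n-1-k) = 3^0 mod 251 = 1
  Delta = 8 * 1 mod 251 = 8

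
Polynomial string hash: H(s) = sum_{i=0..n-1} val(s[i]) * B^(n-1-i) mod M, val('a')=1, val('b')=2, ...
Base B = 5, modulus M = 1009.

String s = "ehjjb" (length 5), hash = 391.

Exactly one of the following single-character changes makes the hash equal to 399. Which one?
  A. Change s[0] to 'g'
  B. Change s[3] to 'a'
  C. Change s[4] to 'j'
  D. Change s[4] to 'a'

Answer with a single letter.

Option A: s[0]='e'->'g', delta=(7-5)*5^4 mod 1009 = 241, hash=391+241 mod 1009 = 632
Option B: s[3]='j'->'a', delta=(1-10)*5^1 mod 1009 = 964, hash=391+964 mod 1009 = 346
Option C: s[4]='b'->'j', delta=(10-2)*5^0 mod 1009 = 8, hash=391+8 mod 1009 = 399 <-- target
Option D: s[4]='b'->'a', delta=(1-2)*5^0 mod 1009 = 1008, hash=391+1008 mod 1009 = 390

Answer: C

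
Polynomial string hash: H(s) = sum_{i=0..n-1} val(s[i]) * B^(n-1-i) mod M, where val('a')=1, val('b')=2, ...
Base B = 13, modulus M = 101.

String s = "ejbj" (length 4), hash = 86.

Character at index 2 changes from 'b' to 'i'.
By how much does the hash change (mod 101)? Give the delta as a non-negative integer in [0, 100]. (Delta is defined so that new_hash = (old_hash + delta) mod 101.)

Delta formula: (val(new) - val(old)) * B^(n-1-k) mod M
  val('i') - val('b') = 9 - 2 = 7
  B^(n-1-k) = 13^1 mod 101 = 13
  Delta = 7 * 13 mod 101 = 91

Answer: 91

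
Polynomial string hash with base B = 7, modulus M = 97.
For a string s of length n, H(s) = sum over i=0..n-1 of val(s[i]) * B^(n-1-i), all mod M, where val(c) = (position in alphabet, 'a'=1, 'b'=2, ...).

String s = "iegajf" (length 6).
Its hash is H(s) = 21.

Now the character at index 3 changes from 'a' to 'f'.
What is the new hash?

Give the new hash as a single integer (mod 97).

val('a') = 1, val('f') = 6
Position k = 3, exponent = n-1-k = 2
B^2 mod M = 7^2 mod 97 = 49
Delta = (6 - 1) * 49 mod 97 = 51
New hash = (21 + 51) mod 97 = 72

Answer: 72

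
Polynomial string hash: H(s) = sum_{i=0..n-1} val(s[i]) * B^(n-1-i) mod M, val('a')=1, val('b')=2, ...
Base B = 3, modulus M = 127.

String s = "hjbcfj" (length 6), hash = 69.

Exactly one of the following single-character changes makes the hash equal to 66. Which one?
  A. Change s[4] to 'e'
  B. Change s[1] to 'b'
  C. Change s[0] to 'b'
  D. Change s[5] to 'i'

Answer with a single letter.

Answer: A

Derivation:
Option A: s[4]='f'->'e', delta=(5-6)*3^1 mod 127 = 124, hash=69+124 mod 127 = 66 <-- target
Option B: s[1]='j'->'b', delta=(2-10)*3^4 mod 127 = 114, hash=69+114 mod 127 = 56
Option C: s[0]='h'->'b', delta=(2-8)*3^5 mod 127 = 66, hash=69+66 mod 127 = 8
Option D: s[5]='j'->'i', delta=(9-10)*3^0 mod 127 = 126, hash=69+126 mod 127 = 68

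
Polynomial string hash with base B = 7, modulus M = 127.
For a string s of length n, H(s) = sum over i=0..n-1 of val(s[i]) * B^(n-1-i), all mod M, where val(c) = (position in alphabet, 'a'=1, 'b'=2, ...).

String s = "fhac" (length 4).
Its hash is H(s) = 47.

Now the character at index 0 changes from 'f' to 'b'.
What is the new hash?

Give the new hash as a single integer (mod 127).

Answer: 72

Derivation:
val('f') = 6, val('b') = 2
Position k = 0, exponent = n-1-k = 3
B^3 mod M = 7^3 mod 127 = 89
Delta = (2 - 6) * 89 mod 127 = 25
New hash = (47 + 25) mod 127 = 72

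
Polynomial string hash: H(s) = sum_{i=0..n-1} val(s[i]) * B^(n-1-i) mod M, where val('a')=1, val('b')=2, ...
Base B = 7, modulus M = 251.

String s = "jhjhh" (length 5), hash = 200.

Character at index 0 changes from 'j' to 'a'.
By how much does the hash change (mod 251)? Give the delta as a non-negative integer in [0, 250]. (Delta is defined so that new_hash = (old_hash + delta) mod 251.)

Delta formula: (val(new) - val(old)) * B^(n-1-k) mod M
  val('a') - val('j') = 1 - 10 = -9
  B^(n-1-k) = 7^4 mod 251 = 142
  Delta = -9 * 142 mod 251 = 228

Answer: 228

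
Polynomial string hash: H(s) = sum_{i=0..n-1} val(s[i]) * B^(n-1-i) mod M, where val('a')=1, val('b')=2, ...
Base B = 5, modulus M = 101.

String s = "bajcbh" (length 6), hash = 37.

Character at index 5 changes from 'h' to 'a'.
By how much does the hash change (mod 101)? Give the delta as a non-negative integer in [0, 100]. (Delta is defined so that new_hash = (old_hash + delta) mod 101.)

Delta formula: (val(new) - val(old)) * B^(n-1-k) mod M
  val('a') - val('h') = 1 - 8 = -7
  B^(n-1-k) = 5^0 mod 101 = 1
  Delta = -7 * 1 mod 101 = 94

Answer: 94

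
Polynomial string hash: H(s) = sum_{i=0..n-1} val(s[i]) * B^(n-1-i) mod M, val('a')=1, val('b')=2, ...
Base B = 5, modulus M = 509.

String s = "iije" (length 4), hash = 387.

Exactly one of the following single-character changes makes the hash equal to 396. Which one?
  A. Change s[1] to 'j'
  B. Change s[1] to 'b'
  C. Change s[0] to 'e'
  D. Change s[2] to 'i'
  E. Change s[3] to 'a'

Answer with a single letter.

Option A: s[1]='i'->'j', delta=(10-9)*5^2 mod 509 = 25, hash=387+25 mod 509 = 412
Option B: s[1]='i'->'b', delta=(2-9)*5^2 mod 509 = 334, hash=387+334 mod 509 = 212
Option C: s[0]='i'->'e', delta=(5-9)*5^3 mod 509 = 9, hash=387+9 mod 509 = 396 <-- target
Option D: s[2]='j'->'i', delta=(9-10)*5^1 mod 509 = 504, hash=387+504 mod 509 = 382
Option E: s[3]='e'->'a', delta=(1-5)*5^0 mod 509 = 505, hash=387+505 mod 509 = 383

Answer: C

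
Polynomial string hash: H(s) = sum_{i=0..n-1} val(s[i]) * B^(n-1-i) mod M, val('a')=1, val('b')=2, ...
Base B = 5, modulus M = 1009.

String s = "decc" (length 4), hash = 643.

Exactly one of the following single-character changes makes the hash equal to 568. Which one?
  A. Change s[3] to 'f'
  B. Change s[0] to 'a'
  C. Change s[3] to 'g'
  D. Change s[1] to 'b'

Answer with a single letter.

Answer: D

Derivation:
Option A: s[3]='c'->'f', delta=(6-3)*5^0 mod 1009 = 3, hash=643+3 mod 1009 = 646
Option B: s[0]='d'->'a', delta=(1-4)*5^3 mod 1009 = 634, hash=643+634 mod 1009 = 268
Option C: s[3]='c'->'g', delta=(7-3)*5^0 mod 1009 = 4, hash=643+4 mod 1009 = 647
Option D: s[1]='e'->'b', delta=(2-5)*5^2 mod 1009 = 934, hash=643+934 mod 1009 = 568 <-- target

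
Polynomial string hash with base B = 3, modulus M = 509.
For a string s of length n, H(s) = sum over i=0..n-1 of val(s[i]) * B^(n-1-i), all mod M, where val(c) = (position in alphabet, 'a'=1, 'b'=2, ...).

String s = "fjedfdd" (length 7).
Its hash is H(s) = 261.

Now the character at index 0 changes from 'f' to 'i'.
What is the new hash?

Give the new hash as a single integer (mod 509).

Answer: 412

Derivation:
val('f') = 6, val('i') = 9
Position k = 0, exponent = n-1-k = 6
B^6 mod M = 3^6 mod 509 = 220
Delta = (9 - 6) * 220 mod 509 = 151
New hash = (261 + 151) mod 509 = 412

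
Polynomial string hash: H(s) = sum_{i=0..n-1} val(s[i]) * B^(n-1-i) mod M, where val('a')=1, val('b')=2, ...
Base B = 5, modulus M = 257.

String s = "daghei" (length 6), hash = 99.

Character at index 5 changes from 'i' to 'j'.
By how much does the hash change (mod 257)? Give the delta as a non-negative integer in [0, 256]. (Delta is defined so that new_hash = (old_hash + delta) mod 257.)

Delta formula: (val(new) - val(old)) * B^(n-1-k) mod M
  val('j') - val('i') = 10 - 9 = 1
  B^(n-1-k) = 5^0 mod 257 = 1
  Delta = 1 * 1 mod 257 = 1

Answer: 1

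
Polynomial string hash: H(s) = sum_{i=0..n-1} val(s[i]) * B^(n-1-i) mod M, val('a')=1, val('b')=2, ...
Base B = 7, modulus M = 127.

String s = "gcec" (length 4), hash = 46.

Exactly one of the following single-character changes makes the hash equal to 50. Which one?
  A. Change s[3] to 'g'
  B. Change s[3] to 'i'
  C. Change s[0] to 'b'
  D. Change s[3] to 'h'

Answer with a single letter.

Option A: s[3]='c'->'g', delta=(7-3)*7^0 mod 127 = 4, hash=46+4 mod 127 = 50 <-- target
Option B: s[3]='c'->'i', delta=(9-3)*7^0 mod 127 = 6, hash=46+6 mod 127 = 52
Option C: s[0]='g'->'b', delta=(2-7)*7^3 mod 127 = 63, hash=46+63 mod 127 = 109
Option D: s[3]='c'->'h', delta=(8-3)*7^0 mod 127 = 5, hash=46+5 mod 127 = 51

Answer: A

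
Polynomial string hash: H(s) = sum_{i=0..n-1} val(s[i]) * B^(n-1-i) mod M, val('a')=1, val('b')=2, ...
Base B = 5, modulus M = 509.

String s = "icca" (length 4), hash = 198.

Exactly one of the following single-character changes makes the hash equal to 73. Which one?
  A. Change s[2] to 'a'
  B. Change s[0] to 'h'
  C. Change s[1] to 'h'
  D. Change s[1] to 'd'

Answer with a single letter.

Option A: s[2]='c'->'a', delta=(1-3)*5^1 mod 509 = 499, hash=198+499 mod 509 = 188
Option B: s[0]='i'->'h', delta=(8-9)*5^3 mod 509 = 384, hash=198+384 mod 509 = 73 <-- target
Option C: s[1]='c'->'h', delta=(8-3)*5^2 mod 509 = 125, hash=198+125 mod 509 = 323
Option D: s[1]='c'->'d', delta=(4-3)*5^2 mod 509 = 25, hash=198+25 mod 509 = 223

Answer: B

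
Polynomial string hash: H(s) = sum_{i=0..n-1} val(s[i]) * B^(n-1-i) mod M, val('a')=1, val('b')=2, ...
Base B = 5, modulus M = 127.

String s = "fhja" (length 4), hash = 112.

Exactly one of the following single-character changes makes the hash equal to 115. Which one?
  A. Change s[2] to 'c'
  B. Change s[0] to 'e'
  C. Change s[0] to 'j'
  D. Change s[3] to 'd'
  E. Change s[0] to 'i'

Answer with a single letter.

Option A: s[2]='j'->'c', delta=(3-10)*5^1 mod 127 = 92, hash=112+92 mod 127 = 77
Option B: s[0]='f'->'e', delta=(5-6)*5^3 mod 127 = 2, hash=112+2 mod 127 = 114
Option C: s[0]='f'->'j', delta=(10-6)*5^3 mod 127 = 119, hash=112+119 mod 127 = 104
Option D: s[3]='a'->'d', delta=(4-1)*5^0 mod 127 = 3, hash=112+3 mod 127 = 115 <-- target
Option E: s[0]='f'->'i', delta=(9-6)*5^3 mod 127 = 121, hash=112+121 mod 127 = 106

Answer: D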